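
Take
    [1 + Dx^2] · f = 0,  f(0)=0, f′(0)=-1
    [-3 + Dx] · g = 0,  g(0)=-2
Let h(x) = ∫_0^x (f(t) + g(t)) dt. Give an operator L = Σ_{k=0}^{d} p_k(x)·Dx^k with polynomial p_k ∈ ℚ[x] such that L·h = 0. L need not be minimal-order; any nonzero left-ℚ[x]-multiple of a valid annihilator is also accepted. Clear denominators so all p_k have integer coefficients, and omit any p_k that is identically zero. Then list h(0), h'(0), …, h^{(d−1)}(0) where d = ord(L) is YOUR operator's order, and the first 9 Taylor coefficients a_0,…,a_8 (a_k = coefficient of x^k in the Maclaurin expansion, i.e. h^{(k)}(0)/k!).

f: a_k = 0, -1, 0, 1/6, 0, -1/120, 0, 1/5040, 0, …
g: a_k = -2, -6, -9, -9, -27/4, -81/20, -81/40, -243/280, -729/2240, …
Weyl lclm of L_f,L_g ⇒ L₀ (ord ≤ 3).
∫: right-multiply L₀ by Dx.
L = -3·Dx + Dx^2 - 3·Dx^3 + Dx^4  (order 4).
h: a_k = 0, -2, -7/2, -3, -53/24, -27/20, -487/720, -81/280, -4373/40320, …
ICs: h(0) = 0, h′(0) = -2, h′′(0) = -7, h′′′(0) = -18.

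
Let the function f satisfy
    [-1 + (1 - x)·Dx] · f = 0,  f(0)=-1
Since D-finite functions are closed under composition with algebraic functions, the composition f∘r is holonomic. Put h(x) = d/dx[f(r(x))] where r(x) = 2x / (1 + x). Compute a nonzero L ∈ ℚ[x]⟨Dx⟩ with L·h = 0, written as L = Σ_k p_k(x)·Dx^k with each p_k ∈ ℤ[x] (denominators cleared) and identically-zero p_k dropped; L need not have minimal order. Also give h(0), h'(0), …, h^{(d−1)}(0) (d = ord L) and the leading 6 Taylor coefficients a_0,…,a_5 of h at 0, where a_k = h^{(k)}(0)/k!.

f: a_k = -1, -1, -1, -1, -1, -1, …
f∘r: x↦r, Dx↦Dx/r' in L_f ⇒ L₀.
Derive L from L₀ (diff closure).
L = 2 + (-1 + x)·Dx  (order 1).
h: a_k = -2, -4, -6, -8, -10, -12, …
ICs: h(0) = -2.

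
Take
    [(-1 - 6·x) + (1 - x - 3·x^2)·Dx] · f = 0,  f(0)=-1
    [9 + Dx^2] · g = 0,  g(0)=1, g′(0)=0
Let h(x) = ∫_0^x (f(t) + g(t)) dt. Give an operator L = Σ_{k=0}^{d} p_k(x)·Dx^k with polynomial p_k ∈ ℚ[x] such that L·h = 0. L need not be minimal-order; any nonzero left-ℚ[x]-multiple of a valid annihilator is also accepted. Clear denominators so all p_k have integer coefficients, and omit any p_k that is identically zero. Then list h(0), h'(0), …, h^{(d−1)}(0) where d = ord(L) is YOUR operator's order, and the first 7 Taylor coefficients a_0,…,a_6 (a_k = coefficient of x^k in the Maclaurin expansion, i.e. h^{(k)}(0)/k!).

f: a_k = -1, -1, -4, -7, -19, -40, -97, …
g: a_k = 1, 0, -9/2, 0, 27/8, 0, -81/80, …
f+g: L₀ = lclm(L_f,L_g), ord ≤ 1+2.
Integrate: L := L₀·Dx.
L = (459 + 2916·x + 1539·x^2 + 3888·x^3 + 3645·x^4 + 4374·x^5)·Dx + (-153 + 153·x + 378·x^2 - 405·x^3 + 2187·x^5 + 2187·x^6)·Dx^2 + (51 + 324·x + 171·x^2 + 432·x^3 + 405·x^4 + 486·x^5)·Dx^3 + (-17 + 17·x + 42·x^2 - 45·x^3 + 243·x^5 + 243·x^6)·Dx^4  (order 4).
h: a_k = 0, 0, -1/2, -17/6, -7/4, -25/8, -20/3, …
ICs: h(0) = 0, h′(0) = 0, h′′(0) = -1, h′′′(0) = -17.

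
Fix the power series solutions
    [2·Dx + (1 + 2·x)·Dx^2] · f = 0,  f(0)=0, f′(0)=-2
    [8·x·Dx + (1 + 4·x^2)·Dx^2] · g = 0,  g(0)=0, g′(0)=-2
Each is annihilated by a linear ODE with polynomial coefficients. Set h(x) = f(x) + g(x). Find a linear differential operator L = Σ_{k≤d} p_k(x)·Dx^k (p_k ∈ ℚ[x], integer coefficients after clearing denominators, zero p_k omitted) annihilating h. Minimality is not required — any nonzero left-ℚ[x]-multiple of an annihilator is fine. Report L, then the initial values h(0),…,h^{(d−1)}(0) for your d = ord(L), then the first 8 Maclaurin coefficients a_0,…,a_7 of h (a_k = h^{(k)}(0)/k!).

f: a_k = 0, -2, 2, -8/3, 4, -32/5, 32/3, -128/7, …
g: a_k = 0, -2, 0, 8/3, 0, -32/5, 0, 128/7, …
L₀ := lclm(L_f,L_g); ord L₀ ≤ 2+2.
L = (-8 - 48·x + 96·x^2 + 64·x^3)·Dx + (-8 - 16·x + 192·x^3 + 128·x^4)·Dx^2 + (-1 + 2·x + 8·x^2 + 16·x^3 + 48·x^4 + 32·x^5)·Dx^3  (order 3).
h: a_k = 0, -4, 2, 0, 4, -64/5, 32/3, 0, …
ICs: h(0) = 0, h′(0) = -4, h′′(0) = 4.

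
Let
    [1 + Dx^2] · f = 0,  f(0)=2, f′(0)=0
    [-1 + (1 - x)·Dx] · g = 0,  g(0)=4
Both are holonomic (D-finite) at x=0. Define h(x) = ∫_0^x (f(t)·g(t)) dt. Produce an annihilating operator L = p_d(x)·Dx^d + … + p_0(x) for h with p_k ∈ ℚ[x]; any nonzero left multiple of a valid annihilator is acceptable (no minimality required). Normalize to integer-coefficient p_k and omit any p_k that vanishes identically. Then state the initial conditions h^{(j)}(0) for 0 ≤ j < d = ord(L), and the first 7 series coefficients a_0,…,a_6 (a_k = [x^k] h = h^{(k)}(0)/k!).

f: a_k = 2, 0, -1, 0, 1/12, 0, -1/360, …
g: a_k = 4, 4, 4, 4, 4, 4, 4, …
f·g: L₀ = L_f ⊗_s L_g, ord ≤ 2·1.
h=∫h₀ ⇒ L = L₀·Dx.
L = (-1 + x)·Dx + 2·Dx^2 + (-1 + x)·Dx^3  (order 3).
h: a_k = 0, 8, 4, 4/3, 1, 13/15, 13/18, …
ICs: h(0) = 0, h′(0) = 8, h′′(0) = 8.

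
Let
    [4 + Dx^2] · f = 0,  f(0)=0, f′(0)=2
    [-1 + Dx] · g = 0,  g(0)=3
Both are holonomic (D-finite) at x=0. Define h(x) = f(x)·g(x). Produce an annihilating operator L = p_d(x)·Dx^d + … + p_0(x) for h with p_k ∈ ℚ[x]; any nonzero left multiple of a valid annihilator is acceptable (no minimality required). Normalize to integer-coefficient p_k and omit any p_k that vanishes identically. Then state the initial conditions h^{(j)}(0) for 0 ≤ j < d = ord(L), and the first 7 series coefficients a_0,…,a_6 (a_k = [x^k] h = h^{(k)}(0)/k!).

L = 5 - 2·Dx + Dx^2  (order 2).
h: a_k = 0, 6, 6, -1, -3, -19/20, 11/60, …
ICs: h(0) = 0, h′(0) = 6.

f: a_k = 0, 2, 0, -4/3, 0, 4/15, 0, …
g: a_k = 3, 3, 3/2, 1/2, 1/8, 1/40, 1/240, …
f·g: L₀ = L_f ⊗_s L_g, ord ≤ 2·1.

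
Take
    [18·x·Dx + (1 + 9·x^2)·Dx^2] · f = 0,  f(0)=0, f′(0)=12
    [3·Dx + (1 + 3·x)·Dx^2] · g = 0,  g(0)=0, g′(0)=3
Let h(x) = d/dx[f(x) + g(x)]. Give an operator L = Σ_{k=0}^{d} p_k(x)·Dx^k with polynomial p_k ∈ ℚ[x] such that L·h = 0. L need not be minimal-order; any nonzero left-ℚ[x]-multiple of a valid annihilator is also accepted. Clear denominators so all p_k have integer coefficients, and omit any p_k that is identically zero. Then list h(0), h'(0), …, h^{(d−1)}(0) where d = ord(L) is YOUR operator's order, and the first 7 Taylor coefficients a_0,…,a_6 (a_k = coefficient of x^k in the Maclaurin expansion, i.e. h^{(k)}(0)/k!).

f: a_k = 0, 12, 0, -36, 0, 972/5, 0, …
g: a_k = 0, 3, -9/2, 9, -81/4, 243/5, -243/2, …
Sum ⇒ L₀ = lclm(L_f,L_g) in ℚ(x)⟨Dx⟩.
Differentiate: ansatz ord ≤ ord L₀ ⇒ L.
L = (-18 - 162·x + 486·x^2 + 486·x^3) + (-12 - 36·x + 972·x^3 + 972·x^4)·Dx + (-1 + 3·x + 18·x^2 + 54·x^3 + 243·x^4 + 243·x^5)·Dx^2  (order 2).
h: a_k = 15, -9, -81, -81, 1215, -729, -6561, …
ICs: h(0) = 15, h′(0) = -9.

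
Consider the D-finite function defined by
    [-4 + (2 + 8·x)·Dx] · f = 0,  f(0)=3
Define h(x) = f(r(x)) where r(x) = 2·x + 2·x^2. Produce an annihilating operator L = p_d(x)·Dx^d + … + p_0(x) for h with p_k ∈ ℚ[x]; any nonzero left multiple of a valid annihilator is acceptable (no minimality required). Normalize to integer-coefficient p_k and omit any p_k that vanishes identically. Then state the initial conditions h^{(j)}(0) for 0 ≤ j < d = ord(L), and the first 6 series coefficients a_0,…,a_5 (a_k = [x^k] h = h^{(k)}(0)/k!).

L = (-4 - 8·x) + (1 + 8·x + 8·x^2)·Dx  (order 1).
h: a_k = 3, 12, -12, 48, -216, 1056, …
ICs: h(0) = 3.

f: a_k = 3, 6, -6, 12, -30, 84, …
Change of var in L_f (x↦r) gives L₀.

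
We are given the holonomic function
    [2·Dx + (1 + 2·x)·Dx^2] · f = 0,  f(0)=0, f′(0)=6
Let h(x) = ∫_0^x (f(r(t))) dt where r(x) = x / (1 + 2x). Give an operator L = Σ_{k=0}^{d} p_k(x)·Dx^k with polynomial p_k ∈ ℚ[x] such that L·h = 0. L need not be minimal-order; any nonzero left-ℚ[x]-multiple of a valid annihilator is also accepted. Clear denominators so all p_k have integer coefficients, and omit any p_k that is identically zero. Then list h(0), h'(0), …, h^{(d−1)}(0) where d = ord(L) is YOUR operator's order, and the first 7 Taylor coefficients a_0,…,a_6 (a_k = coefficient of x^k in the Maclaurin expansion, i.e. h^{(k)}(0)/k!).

f: a_k = 0, 6, -6, 8, -12, 96/5, -32, …
h₀=f(r): pull back L_f along r ⇒ L₀.
h=∫₀ˣh₀: take L = L₀·Dx.
L = (6 + 16·x)·Dx^2 + (1 + 6·x + 8·x^2)·Dx^3  (order 3).
h: a_k = 0, 0, 3, -6, 14, -36, 496/5, …
ICs: h(0) = 0, h′(0) = 0, h′′(0) = 6.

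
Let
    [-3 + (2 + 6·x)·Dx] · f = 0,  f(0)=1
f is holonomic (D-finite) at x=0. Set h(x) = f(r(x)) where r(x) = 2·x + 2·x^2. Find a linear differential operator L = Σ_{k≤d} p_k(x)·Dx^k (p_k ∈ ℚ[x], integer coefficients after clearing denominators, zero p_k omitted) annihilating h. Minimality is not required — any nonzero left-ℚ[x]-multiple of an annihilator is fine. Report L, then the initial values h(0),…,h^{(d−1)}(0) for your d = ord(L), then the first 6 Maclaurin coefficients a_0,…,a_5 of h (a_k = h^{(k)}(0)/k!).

f: a_k = 1, 3/2, -9/8, 27/16, -405/128, 1701/256, …
h₀=f(r): pull back L_f along r ⇒ L₀.
L = (-3 - 6·x) + (1 + 6·x + 6·x^2)·Dx  (order 1).
h: a_k = 1, 3, -3/2, 9/2, -117/8, 405/8, …
ICs: h(0) = 1.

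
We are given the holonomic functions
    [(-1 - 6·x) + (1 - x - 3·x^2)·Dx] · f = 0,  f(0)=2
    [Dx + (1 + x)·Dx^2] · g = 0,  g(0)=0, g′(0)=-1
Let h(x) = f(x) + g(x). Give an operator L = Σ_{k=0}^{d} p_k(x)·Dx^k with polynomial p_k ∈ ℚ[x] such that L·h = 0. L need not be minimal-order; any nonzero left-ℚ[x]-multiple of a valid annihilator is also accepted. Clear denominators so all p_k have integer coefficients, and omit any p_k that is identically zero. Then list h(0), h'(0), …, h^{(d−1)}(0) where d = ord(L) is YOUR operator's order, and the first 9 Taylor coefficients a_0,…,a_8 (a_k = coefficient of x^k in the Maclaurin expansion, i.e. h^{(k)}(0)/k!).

f: a_k = 2, 2, 8, 14, 38, 80, 194, 434, 1016, …
g: a_k = 0, -1, 1/2, -1/3, 1/4, -1/5, 1/6, -1/7, 1/8, …
L₀ := lclm(L_f,L_g); ord L₀ ≤ 1+2.
L = (58 + 350·x + 636·x^2 + 756·x^3 + 324·x^4)·Dx + (40 + 364·x + 976·x^2 + 1632·x^3 + 1530·x^4 + 540·x^5)·Dx^2 + (-9 - 31·x - 27·x^2 + 115·x^3 + 345·x^4 + 333·x^5 + 108·x^6)·Dx^3  (order 3).
h: a_k = 2, 1, 17/2, 41/3, 153/4, 399/5, 1165/6, 3037/7, 8129/8, …
ICs: h(0) = 2, h′(0) = 1, h′′(0) = 17.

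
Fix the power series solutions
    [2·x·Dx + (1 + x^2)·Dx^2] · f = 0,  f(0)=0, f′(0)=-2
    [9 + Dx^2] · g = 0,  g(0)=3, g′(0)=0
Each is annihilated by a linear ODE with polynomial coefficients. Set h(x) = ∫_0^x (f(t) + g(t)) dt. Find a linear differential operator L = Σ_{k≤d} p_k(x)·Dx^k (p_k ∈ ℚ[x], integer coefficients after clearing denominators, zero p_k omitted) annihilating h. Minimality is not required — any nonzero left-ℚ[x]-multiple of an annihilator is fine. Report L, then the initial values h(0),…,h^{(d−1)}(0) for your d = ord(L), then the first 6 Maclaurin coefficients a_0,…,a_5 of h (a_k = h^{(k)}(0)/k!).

L = (-54·x + 540·x^3 + 162·x^5)·Dx^2 + (63 + 279·x^2 + 297·x^4 + 81·x^6)·Dx^3 + (-6·x + 60·x^3 + 18·x^5)·Dx^4 + (7 + 31·x^2 + 33·x^4 + 9·x^6)·Dx^5  (order 5).
h: a_k = 0, 3, -1, -9/2, 1/6, 81/40, …
ICs: h(0) = 0, h′(0) = 3, h′′(0) = -2, h′′′(0) = -27, h′′′′(0) = 4.

f: a_k = 0, -2, 0, 2/3, 0, -2/5, …
g: a_k = 3, 0, -27/2, 0, 81/8, 0, …
h₀=f+g: left-lcm gives L₀, ord ≤ 4.
h=∫₀ˣh₀: take L = L₀·Dx.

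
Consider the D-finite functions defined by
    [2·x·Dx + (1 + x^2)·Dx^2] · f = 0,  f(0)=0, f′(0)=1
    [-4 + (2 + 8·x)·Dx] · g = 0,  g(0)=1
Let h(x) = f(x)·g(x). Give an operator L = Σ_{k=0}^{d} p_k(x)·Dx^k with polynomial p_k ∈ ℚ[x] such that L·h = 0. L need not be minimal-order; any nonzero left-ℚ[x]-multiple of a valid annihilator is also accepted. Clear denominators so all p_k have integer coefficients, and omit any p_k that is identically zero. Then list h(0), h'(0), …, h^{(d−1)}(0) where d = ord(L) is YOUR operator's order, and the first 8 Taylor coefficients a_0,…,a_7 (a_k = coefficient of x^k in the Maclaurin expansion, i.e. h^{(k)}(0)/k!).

f: a_k = 0, 1, 0, -1/3, 0, 1/5, 0, -1/7, …
g: a_k = 1, 2, -2, 4, -10, 28, -84, 264, …
L₀ := L_f ⊗_s L_g (sym. prod.), ord ≤ 2.
L = (12 - 4·x - 4·x^2) + (-4 - 14·x + 12·x^2 + 16·x^3)·Dx + (1 + 8·x + 17·x^2 + 8·x^3 + 16·x^4)·Dx^2  (order 2).
h: a_k = 0, 1, 2, -7/3, 10/3, -137/15, 406/15, -8527/105, …
ICs: h(0) = 0, h′(0) = 1.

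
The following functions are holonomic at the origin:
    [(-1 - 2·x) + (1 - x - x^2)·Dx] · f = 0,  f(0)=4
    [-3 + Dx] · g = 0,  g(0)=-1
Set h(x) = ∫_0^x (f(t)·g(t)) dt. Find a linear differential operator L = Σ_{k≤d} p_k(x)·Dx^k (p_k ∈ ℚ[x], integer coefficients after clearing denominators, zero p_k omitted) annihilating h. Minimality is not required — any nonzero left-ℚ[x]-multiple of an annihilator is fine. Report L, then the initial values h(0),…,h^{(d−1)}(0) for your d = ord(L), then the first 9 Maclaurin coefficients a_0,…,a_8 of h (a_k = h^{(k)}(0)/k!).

L = (4 - x - 3·x^2)·Dx + (-1 + x + x^2)·Dx^2  (order 2).
h: a_k = 0, -4, -8, -38/3, -18, -247/10, -509/15, -6623/140, -18777/280, …
ICs: h(0) = 0, h′(0) = -4.

f: a_k = 4, 4, 8, 12, 20, 32, 52, 84, 136, …
g: a_k = -1, -3, -9/2, -9/2, -27/8, -81/40, -81/80, -243/560, -729/4480, …
h₀=f·g: eliminate ⇒ L₀, order ≤ 1·1.
h=∫h₀ ⇒ L = L₀·Dx.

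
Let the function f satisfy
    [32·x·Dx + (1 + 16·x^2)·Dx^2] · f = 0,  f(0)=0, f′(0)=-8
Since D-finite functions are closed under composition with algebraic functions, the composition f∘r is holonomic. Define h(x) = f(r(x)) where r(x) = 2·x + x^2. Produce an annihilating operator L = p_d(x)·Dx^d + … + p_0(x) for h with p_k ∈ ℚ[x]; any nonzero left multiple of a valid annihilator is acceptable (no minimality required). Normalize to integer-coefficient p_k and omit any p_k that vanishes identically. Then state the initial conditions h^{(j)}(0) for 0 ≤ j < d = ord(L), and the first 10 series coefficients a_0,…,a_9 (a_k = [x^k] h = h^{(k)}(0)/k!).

L = (-1 + 128·x + 256·x^2 + 192·x^3 + 48·x^4)·Dx + (1 + x + 64·x^2 + 128·x^3 + 80·x^4 + 16·x^5)·Dx^2  (order 2).
h: a_k = 0, -16, -8, 1024/3, 512, -64256/5, -98176/3, 3964928/7, 2080768, -240160768/9, …
ICs: h(0) = 0, h′(0) = -16.

f: a_k = 0, -8, 0, 128/3, 0, -2048/5, 0, 32768/7, 0, -524288/9, …
f∘r: x↦r, Dx↦Dx/r' in L_f ⇒ L₀.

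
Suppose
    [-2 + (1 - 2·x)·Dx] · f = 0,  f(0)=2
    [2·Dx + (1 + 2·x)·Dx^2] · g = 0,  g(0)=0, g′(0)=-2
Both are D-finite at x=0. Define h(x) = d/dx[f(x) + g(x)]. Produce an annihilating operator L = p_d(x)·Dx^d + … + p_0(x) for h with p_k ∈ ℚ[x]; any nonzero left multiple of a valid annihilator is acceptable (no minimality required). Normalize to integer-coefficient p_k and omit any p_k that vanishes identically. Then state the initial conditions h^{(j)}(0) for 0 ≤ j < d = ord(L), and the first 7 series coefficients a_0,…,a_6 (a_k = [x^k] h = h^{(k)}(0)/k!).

f: a_k = 2, 4, 8, 16, 32, 64, 128, …
g: a_k = 0, -2, 2, -8/3, 4, -32/5, 32/3, …
Sum ⇒ L₀ = lclm(L_f,L_g) in ℚ(x)⟨Dx⟩.
h=h₀': d/dx-closure on L₀ ⇒ L.
L = (40 + 16·x) + (8 + 64·x + 32·x^2)·Dx + (-3 - 2·x + 12·x^2 + 8·x^3)·Dx^2  (order 2).
h: a_k = 2, 20, 40, 144, 288, 832, 1664, …
ICs: h(0) = 2, h′(0) = 20.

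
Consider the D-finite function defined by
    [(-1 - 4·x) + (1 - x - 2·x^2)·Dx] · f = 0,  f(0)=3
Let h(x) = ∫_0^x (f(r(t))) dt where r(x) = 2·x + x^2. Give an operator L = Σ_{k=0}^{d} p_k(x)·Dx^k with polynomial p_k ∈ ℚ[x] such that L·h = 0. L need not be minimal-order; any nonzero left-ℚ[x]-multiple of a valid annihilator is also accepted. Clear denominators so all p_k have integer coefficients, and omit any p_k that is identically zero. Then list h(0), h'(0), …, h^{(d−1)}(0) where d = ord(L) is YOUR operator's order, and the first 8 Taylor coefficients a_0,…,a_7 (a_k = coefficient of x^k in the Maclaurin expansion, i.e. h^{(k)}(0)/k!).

L = (2 + 16·x + 8·x^2)·Dx + (-1 + 3·x + 6·x^2 + 2·x^3)·Dx^2  (order 2).
h: a_k = 0, 3, 3, 13, 39, 717/5, 527, 14103/7, …
ICs: h(0) = 0, h′(0) = 3.

f: a_k = 3, 3, 9, 15, 33, 63, 129, 255, …
f∘r: x↦r, Dx↦Dx/r' in L_f ⇒ L₀.
∫: right-multiply L₀ by Dx.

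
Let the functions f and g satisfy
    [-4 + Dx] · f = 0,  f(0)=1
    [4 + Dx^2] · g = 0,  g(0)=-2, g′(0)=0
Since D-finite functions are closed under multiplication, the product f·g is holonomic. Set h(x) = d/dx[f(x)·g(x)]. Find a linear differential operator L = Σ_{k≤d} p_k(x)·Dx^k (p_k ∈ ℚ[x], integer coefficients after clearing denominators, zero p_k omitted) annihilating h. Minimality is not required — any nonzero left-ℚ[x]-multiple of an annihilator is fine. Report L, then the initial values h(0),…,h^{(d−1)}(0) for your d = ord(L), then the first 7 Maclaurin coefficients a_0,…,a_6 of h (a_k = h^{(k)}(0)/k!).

f: a_k = 1, 4, 8, 32/3, 32/3, 128/15, 256/45, …
g: a_k = -2, 0, 4, 0, -4/3, 0, 8/45, …
Product ⇒ symmetric product L₀, ord ≤ 2.
h=h₀': d/dx-closure on L₀ ⇒ L.
L = 20 - 8·Dx + Dx^2  (order 2).
h: a_k = -8, -24, -16, 112/3, 304/3, 624/5, 4448/45, …
ICs: h(0) = -8, h′(0) = -24.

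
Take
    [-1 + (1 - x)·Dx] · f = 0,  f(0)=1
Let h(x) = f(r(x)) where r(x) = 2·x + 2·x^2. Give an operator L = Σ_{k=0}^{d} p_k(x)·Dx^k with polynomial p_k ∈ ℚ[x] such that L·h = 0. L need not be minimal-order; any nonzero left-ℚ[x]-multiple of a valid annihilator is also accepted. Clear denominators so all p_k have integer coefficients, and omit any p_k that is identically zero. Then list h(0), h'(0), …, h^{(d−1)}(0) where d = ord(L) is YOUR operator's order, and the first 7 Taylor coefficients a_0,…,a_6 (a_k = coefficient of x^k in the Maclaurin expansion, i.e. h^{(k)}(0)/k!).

L = (2 + 4·x) + (-1 + 2·x + 2·x^2)·Dx  (order 1).
h: a_k = 1, 2, 6, 16, 44, 120, 328, …
ICs: h(0) = 1.

f: a_k = 1, 1, 1, 1, 1, 1, 1, …
Change of var in L_f (x↦r) gives L₀.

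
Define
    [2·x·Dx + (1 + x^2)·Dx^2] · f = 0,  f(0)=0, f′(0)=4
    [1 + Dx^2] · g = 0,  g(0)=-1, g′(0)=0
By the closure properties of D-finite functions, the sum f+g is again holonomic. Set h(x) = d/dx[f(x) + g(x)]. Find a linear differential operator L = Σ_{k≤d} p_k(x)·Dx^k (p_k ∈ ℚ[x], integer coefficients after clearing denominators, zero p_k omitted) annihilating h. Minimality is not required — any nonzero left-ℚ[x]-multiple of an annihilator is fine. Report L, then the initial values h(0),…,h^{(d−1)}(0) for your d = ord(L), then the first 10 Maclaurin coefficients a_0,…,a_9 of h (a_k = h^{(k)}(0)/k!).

f: a_k = 0, 4, 0, -4/3, 0, 4/5, 0, -4/7, 0, 4/9, …
g: a_k = -1, 0, 1/2, 0, -1/24, 0, 1/720, 0, -1/40320, 0, …
Weyl lclm of L_f,L_g ⇒ L₀ (ord ≤ 4).
Differentiate: ansatz ord ≤ ord L₀ ⇒ L.
L = (-22·x + 28·x^3 + 2·x^5) + (-1 + 7·x^2 + 9·x^4 + x^6)·Dx + (-22·x + 28·x^3 + 2·x^5)·Dx^2 + (-1 + 7·x^2 + 9·x^4 + x^6)·Dx^3  (order 3).
h: a_k = 4, 1, -4, -1/6, 4, 1/120, -4, -1/5040, 4, 1/362880, …
ICs: h(0) = 4, h′(0) = 1, h′′(0) = -8.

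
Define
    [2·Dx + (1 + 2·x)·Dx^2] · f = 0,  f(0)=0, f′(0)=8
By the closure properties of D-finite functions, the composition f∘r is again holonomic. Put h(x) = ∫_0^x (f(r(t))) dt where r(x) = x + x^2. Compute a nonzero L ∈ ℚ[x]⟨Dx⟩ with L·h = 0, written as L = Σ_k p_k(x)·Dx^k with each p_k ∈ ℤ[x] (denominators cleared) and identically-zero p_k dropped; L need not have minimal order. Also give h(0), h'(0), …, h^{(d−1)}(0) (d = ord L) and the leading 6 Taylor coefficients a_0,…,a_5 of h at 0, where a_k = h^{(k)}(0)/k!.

f: a_k = 0, 8, -8, 32/3, -16, 128/5, …
Substitute x→r, Dx→(1/r')Dx; clear ⇒ L₀.
h=∫h₀ ⇒ L = L₀·Dx.
L = (4·x + 4·x^2)·Dx^2 + (1 + 4·x + 6·x^2 + 4·x^3)·Dx^3  (order 3).
h: a_k = 0, 0, 4, 0, -4/3, 8/5, …
ICs: h(0) = 0, h′(0) = 0, h′′(0) = 8.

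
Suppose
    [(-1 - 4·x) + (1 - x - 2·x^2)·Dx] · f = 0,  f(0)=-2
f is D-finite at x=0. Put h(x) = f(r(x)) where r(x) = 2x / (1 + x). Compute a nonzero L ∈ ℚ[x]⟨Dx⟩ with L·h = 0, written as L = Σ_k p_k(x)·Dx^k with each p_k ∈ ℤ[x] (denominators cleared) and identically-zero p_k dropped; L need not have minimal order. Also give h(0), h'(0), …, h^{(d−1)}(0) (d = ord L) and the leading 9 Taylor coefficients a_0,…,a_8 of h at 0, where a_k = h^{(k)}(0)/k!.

L = (2 + 18·x) + (-1 - x + 9·x^2 + 9·x^3)·Dx  (order 1).
h: a_k = -2, -4, -20, -36, -180, -324, -1620, -2916, -14580, …
ICs: h(0) = -2.

f: a_k = -2, -2, -6, -10, -22, -42, -86, -170, -342, …
L₀ from L_f via x↦r, Dx↦r'^{-1}Dx.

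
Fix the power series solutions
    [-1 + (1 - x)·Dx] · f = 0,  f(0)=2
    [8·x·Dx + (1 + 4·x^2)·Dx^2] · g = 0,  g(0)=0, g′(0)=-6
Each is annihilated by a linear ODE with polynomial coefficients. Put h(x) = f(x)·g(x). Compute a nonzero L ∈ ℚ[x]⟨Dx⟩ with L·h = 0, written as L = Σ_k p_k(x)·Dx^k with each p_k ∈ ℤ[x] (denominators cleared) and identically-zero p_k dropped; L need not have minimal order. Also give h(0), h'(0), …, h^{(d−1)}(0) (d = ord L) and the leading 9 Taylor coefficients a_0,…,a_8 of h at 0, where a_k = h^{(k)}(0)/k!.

f: a_k = 2, 2, 2, 2, 2, 2, 2, 2, 2, …
g: a_k = 0, -6, 0, 8, 0, -96/5, 0, 384/7, 0, …
f·g: L₀ = L_f ⊗_s L_g, ord ≤ 1·2.
L = 8·x + (2 - 8·x + 16·x^2)·Dx + (-1 + x - 4·x^2 + 4·x^3)·Dx^2  (order 2).
h: a_k = 0, -12, -12, 4, 4, -172/5, -172/5, 2636/35, 2636/35, …
ICs: h(0) = 0, h′(0) = -12.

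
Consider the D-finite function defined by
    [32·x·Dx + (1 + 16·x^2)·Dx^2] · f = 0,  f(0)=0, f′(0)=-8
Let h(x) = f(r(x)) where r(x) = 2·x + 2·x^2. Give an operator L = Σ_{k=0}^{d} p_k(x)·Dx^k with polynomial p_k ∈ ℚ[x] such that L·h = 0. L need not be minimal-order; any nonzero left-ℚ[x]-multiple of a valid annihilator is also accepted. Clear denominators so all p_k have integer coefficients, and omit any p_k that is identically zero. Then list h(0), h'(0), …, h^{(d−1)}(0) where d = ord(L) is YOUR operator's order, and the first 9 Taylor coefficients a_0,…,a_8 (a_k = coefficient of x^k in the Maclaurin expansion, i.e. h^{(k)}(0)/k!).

f: a_k = 0, -8, 0, 128/3, 0, -2048/5, 0, 32768/7, 0, …
L₀ from L_f via x↦r, Dx↦r'^{-1}Dx.
L = (-2 + 128·x + 512·x^2 + 768·x^3 + 384·x^4)·Dx + (1 + 2·x + 64·x^2 + 256·x^3 + 320·x^4 + 128·x^5)·Dx^2  (order 2).
h: a_k = 0, -16, -16, 1024/3, 1024, -60416/5, -195584/3, 3276800/7, 4063232, …
ICs: h(0) = 0, h′(0) = -16.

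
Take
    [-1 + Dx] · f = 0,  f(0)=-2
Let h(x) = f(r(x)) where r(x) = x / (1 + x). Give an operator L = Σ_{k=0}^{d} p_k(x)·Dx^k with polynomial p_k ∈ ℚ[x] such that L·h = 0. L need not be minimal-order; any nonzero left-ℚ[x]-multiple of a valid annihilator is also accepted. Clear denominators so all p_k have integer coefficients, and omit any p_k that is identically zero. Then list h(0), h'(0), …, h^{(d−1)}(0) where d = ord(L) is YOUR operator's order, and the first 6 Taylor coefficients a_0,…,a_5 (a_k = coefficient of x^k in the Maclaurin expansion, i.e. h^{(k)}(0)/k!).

L = -1 + (1 + 2·x + x^2)·Dx  (order 1).
h: a_k = -2, -2, 1, -1/3, -1/12, 19/60, …
ICs: h(0) = -2.

f: a_k = -2, -2, -1, -1/3, -1/12, -1/60, …
Change of var in L_f (x↦r) gives L₀.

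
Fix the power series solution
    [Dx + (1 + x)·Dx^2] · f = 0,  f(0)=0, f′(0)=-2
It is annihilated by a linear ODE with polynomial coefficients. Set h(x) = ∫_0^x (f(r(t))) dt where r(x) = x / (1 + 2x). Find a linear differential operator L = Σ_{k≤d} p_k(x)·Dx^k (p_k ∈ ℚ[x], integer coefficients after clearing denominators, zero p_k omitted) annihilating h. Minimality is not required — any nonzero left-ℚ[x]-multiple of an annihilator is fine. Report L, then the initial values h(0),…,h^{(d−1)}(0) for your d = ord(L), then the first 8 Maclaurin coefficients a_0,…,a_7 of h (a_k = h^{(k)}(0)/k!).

f: a_k = 0, -2, 1, -2/3, 1/2, -2/5, 1/3, -2/7, …
Change of var in L_f (x↦r) gives L₀.
h=∫h₀ ⇒ L = L₀·Dx.
L = (5 + 12·x)·Dx^2 + (1 + 5·x + 6·x^2)·Dx^3  (order 3).
h: a_k = 0, 0, -1, 5/3, -19/6, 13/2, -211/15, 95/3, …
ICs: h(0) = 0, h′(0) = 0, h′′(0) = -2.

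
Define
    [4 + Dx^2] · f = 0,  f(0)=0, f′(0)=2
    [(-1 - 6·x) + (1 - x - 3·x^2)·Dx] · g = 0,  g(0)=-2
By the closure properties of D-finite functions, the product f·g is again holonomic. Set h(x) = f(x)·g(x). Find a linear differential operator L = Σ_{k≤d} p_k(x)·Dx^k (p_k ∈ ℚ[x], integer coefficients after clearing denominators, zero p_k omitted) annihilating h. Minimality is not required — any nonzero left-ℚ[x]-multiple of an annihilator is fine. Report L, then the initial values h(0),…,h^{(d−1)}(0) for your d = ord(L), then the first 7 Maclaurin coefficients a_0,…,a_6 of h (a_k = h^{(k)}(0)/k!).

f: a_k = 0, 2, 0, -4/3, 0, 4/15, 0, …
g: a_k = -2, -2, -8, -14, -38, -80, -194, …
h₀=f·g: eliminate ⇒ L₀, order ≤ 2·1.
L = (2 + 4·x + 12·x^2) + (2 + 12·x)·Dx + (-1 + x + 3·x^2)·Dx^2  (order 2).
h: a_k = 0, -4, -4, -40/3, -76/3, -988/15, -2128/15, …
ICs: h(0) = 0, h′(0) = -4.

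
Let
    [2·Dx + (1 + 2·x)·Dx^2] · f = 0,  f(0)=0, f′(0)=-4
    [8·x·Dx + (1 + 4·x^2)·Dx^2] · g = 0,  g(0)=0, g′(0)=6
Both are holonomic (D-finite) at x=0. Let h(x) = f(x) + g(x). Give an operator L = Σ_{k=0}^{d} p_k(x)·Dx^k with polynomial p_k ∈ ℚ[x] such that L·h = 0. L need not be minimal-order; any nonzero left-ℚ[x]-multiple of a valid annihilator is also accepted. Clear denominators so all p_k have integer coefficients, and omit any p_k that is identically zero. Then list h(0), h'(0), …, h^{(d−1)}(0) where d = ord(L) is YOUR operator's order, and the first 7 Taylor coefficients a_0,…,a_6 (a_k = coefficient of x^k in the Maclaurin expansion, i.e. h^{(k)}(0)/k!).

f: a_k = 0, -4, 4, -16/3, 8, -64/5, 64/3, …
g: a_k = 0, 6, 0, -8, 0, 96/5, 0, …
Weyl lclm of L_f,L_g ⇒ L₀ (ord ≤ 4).
L = (-8 - 48·x + 96·x^2 + 64·x^3)·Dx + (-8 - 16·x + 192·x^3 + 128·x^4)·Dx^2 + (-1 + 2·x + 8·x^2 + 16·x^3 + 48·x^4 + 32·x^5)·Dx^3  (order 3).
h: a_k = 0, 2, 4, -40/3, 8, 32/5, 64/3, …
ICs: h(0) = 0, h′(0) = 2, h′′(0) = 8.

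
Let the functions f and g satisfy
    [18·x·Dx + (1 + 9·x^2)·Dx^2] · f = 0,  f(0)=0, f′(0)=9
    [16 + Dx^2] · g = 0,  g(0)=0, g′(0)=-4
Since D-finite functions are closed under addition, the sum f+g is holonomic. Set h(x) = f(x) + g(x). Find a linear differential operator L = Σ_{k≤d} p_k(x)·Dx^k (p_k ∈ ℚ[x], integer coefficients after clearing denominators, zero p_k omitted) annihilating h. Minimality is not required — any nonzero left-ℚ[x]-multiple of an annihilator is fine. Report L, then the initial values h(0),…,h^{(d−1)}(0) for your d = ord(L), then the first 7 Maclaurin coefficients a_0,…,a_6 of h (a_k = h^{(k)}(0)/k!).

f: a_k = 0, 9, 0, -27, 0, 729/5, 0, …
g: a_k = 0, -4, 0, 32/3, 0, -128/15, 0, …
L₀ := lclm(L_f,L_g); ord L₀ ≤ 2+2.
L = (-13248·x + 181440·x^3 + 186624·x^5)·Dx + (-16 + 6048·x^2 + 66096·x^4 + 93312·x^6)·Dx^2 + (-828·x + 11340·x^3 + 11664·x^5)·Dx^3 + (-1 + 378·x^2 + 4131·x^4 + 5832·x^6)·Dx^4  (order 4).
h: a_k = 0, 5, 0, -49/3, 0, 2059/15, 0, …
ICs: h(0) = 0, h′(0) = 5, h′′(0) = 0, h′′′(0) = -98.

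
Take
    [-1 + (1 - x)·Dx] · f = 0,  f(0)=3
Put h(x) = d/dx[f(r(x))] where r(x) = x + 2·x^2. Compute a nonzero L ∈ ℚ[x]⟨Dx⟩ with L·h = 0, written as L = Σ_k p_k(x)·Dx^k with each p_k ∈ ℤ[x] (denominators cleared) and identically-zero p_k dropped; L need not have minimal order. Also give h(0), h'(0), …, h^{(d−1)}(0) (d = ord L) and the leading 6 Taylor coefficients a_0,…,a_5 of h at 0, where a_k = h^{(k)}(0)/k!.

L = (6 + 12·x + 24·x^2) + (-1 - 3·x + 6·x^2 + 8·x^3)·Dx  (order 1).
h: a_k = 3, 18, 45, 132, 315, 774, …
ICs: h(0) = 3.

f: a_k = 3, 3, 3, 3, 3, 3, …
Substitute x→r, Dx→(1/r')Dx; clear ⇒ L₀.
h=h₀': d/dx-closure on L₀ ⇒ L.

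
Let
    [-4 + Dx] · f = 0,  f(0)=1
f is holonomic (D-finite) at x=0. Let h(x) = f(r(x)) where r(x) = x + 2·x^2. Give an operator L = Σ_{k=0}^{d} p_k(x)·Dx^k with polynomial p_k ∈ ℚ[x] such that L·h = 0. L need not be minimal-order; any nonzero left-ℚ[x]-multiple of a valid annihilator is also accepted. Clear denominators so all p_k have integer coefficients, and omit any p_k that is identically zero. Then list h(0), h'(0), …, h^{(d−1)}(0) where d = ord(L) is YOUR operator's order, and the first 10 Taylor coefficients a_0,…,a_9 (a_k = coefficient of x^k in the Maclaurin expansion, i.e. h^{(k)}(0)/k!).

f: a_k = 1, 4, 8, 32/3, 32/3, 128/15, 256/45, 1024/315, 512/315, 2048/2835, …
Change of var in L_f (x↦r) gives L₀.
L = (-4 - 16·x) + Dx  (order 1).
h: a_k = 1, 4, 16, 128/3, 320/3, 3328/15, 19456/45, 237568/315, 391168/315, 1073152/567, …
ICs: h(0) = 1.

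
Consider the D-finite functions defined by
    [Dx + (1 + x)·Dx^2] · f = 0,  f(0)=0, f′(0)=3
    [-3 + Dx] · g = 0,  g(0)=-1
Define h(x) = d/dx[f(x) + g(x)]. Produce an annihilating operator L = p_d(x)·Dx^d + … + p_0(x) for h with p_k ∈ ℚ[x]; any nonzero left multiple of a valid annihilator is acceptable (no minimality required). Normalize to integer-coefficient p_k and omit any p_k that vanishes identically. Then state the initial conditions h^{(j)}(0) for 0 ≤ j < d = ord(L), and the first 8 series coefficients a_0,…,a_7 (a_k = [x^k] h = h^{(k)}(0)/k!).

f: a_k = 0, 3, -3/2, 1, -3/4, 3/5, -1/2, 3/7, …
g: a_k = -1, -3, -9/2, -9/2, -27/8, -81/40, -81/80, -243/560, …
L₀ := lclm(L_f,L_g); ord L₀ ≤ 2+1.
Derive L from L₀ (diff closure).
L = (-15 - 9·x) + (-7 - 18·x - 9·x^2)·Dx + (4 + 7·x + 3·x^2)·Dx^2  (order 2).
h: a_k = 0, -12, -21/2, -33/2, -57/8, -363/40, -3/80, -2409/560, …
ICs: h(0) = 0, h′(0) = -12.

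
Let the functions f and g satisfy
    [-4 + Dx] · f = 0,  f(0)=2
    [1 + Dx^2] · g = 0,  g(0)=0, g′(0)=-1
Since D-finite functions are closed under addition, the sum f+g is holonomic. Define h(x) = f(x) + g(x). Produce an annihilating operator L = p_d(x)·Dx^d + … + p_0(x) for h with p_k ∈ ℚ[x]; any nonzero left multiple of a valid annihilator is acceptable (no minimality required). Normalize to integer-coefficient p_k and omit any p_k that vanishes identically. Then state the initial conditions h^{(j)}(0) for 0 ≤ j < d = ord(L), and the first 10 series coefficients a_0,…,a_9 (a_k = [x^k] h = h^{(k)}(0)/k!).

L = -4 + Dx - 4·Dx^2 + Dx^3  (order 3).
h: a_k = 2, 7, 16, 43/2, 64/3, 2047/120, 512/45, 3641/560, 1024/315, 524287/362880, …
ICs: h(0) = 2, h′(0) = 7, h′′(0) = 32.

f: a_k = 2, 8, 16, 64/3, 64/3, 256/15, 512/45, 2048/315, 1024/315, 4096/2835, …
g: a_k = 0, -1, 0, 1/6, 0, -1/120, 0, 1/5040, 0, -1/362880, …
h₀=f+g: left-lcm gives L₀, ord ≤ 3.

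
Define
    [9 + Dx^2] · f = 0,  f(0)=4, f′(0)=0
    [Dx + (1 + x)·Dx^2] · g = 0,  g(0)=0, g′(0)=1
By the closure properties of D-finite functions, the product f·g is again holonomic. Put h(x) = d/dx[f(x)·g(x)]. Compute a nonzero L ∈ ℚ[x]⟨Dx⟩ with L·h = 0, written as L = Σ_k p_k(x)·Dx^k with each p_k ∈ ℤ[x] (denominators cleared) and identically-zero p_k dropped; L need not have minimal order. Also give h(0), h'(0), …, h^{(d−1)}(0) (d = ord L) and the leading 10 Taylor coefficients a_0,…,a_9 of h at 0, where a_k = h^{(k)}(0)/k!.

L = (13743 + 107892·x + 319302·x^2 + 475308·x^3 + 381267·x^4 + 157464·x^5 + 26244·x^6) + (4104 + 24192·x + 53460·x^2 + 56700·x^3 + 29160·x^4 + 5832·x^5)·Dx + (4020 + 27828·x + 76770·x^2 + 109512·x^3 + 85698·x^4 + 34992·x^5 + 5832·x^6)·Dx^2 + (456 + 2688·x + 5940·x^2 + 6300·x^3 + 3240·x^4 + 648·x^5)·Dx^3 + (277 + 1760·x + 4588·x^2 + 6300·x^3 + 4815·x^4 + 1944·x^5 + 324·x^6)·Dx^4  (order 4).
h: a_k = 4, -4, -50, 32, 83/2, -35/2, -361/20, 46/5, -1271/1120, 643/224, …
ICs: h(0) = 4, h′(0) = -4, h′′(0) = -100, h′′′(0) = 192.

f: a_k = 4, 0, -18, 0, 27/2, 0, -81/20, 0, 729/1120, 0, …
g: a_k = 0, 1, -1/2, 1/3, -1/4, 1/5, -1/6, 1/7, -1/8, 1/9, …
L₀ := L_f ⊗_s L_g (sym. prod.), ord ≤ 4.
h=h₀': d/dx-closure on L₀ ⇒ L.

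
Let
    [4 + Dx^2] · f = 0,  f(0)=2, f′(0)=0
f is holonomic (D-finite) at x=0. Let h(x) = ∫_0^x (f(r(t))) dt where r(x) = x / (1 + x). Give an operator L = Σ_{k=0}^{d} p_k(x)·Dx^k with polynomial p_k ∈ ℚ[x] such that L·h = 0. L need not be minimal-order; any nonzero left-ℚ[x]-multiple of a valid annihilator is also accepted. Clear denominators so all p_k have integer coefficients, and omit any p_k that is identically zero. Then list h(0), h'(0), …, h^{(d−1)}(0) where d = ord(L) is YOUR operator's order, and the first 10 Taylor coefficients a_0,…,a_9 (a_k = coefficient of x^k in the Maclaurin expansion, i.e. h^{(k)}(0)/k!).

L = 4·Dx + (2 + 6·x + 6·x^2 + 2·x^3)·Dx^2 + (1 + 4·x + 6·x^2 + 4·x^3 + x^4)·Dx^3  (order 3).
h: a_k = 0, 2, 0, -4/3, 2, -32/15, 16/9, -44/45, -1/5, 4708/2835, …
ICs: h(0) = 0, h′(0) = 2, h′′(0) = 0.

f: a_k = 2, 0, -4, 0, 4/3, 0, -8/45, 0, 4/315, 0, …
h₀=f(r): pull back L_f along r ⇒ L₀.
h=∫₀ˣh₀: take L = L₀·Dx.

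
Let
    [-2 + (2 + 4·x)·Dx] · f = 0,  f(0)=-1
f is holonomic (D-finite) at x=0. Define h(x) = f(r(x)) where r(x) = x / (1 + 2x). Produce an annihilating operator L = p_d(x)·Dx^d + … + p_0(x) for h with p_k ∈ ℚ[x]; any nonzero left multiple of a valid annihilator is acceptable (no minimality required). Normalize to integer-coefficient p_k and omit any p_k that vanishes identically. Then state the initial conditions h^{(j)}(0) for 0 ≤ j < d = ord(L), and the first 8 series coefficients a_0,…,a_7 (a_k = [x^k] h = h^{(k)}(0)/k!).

f: a_k = -1, -1, 1/2, -1/2, 5/8, -7/8, 21/16, -33/16, …
f∘r: x↦r, Dx↦Dx/r' in L_f ⇒ L₀.
L = -1 + (1 + 6·x + 8·x^2)·Dx  (order 1).
h: a_k = -1, -1, 5/2, -13/2, 141/8, -399/8, 2353/16, -7205/16, …
ICs: h(0) = -1.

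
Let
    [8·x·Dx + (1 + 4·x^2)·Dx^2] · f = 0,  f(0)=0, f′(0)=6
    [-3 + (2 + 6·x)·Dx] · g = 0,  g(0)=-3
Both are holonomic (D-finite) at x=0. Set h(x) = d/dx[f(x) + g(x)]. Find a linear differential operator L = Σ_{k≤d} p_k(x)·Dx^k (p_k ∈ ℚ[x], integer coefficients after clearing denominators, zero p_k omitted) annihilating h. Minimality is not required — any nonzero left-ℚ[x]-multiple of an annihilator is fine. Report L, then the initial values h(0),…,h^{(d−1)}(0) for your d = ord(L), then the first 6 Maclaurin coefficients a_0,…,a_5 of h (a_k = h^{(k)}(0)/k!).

f: a_k = 0, 6, 0, -8, 0, 96/5, …
g: a_k = -3, -9/2, 27/8, -81/16, 1215/128, -5103/256, …
Sum ⇒ L₀ = lclm(L_f,L_g) in ℚ(x)⟨Dx⟩.
Differentiate: ansatz ord ≤ ord L₀ ⇒ L.
L = (-48 - 360·x + 576·x^2 + 864·x^3) + (-59 - 192·x - 120·x^2 + 2304·x^3 + 3024·x^4)·Dx + (-6 + 14·x + 144·x^2 + 272·x^3 + 672·x^4 + 864·x^5)·Dx^2  (order 2).
h: a_k = 3/2, 27/4, -627/16, 1215/32, -939/256, 137781/512, …
ICs: h(0) = 3/2, h′(0) = 27/4.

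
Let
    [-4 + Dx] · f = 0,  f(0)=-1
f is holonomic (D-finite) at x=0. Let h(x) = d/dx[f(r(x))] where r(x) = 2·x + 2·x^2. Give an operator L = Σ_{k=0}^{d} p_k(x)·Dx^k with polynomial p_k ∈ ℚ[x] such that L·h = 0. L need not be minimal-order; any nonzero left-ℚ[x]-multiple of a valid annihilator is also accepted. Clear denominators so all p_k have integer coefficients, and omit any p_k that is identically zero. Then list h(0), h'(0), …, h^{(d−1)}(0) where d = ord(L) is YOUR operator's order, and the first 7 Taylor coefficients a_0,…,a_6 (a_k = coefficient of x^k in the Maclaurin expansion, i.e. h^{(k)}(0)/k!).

L = (10 + 32·x + 32·x^2) + (-1 - 2·x)·Dx  (order 1).
h: a_k = -8, -80, -448, -5504/3, -18176/3, -255488/15, -378880/9, …
ICs: h(0) = -8.

f: a_k = -1, -4, -8, -32/3, -32/3, -128/15, -256/45, …
f∘r: x↦r, Dx↦Dx/r' in L_f ⇒ L₀.
h₀' ⇒ L via d/dx closure of L₀.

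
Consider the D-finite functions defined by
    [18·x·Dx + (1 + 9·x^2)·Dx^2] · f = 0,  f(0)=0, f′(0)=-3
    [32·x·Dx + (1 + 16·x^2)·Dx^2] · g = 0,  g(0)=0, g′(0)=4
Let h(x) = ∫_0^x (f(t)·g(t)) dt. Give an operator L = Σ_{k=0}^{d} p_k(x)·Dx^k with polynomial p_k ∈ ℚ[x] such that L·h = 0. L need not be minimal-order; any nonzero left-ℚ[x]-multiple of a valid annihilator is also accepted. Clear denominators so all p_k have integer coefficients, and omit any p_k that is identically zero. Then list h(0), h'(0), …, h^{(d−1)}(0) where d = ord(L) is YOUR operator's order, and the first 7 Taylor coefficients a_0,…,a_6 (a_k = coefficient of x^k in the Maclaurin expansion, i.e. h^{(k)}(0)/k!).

L = (-3456·x - 144000·x^3 - 1327104·x^5 + 4147200·x^7 + 71663616·x^9)·Dx^2 + (-100 - 11532·x^2 - 259200·x^4 - 1161216·x^6 + 14515200·x^8 + 107495424·x^10)·Dx^3 + (-200·x - 7880·x^3 - 86400·x^5 + 194112·x^7 + 8294400·x^9 + 35831808·x^11)·Dx^4 + (-1 - 50·x^2 - 769·x^4 + 110736·x^8 + 1036800·x^10 + 2985984·x^12)·Dx^5  (order 5).
h: a_k = 0, 0, 0, -4, 0, 20, 0, …
ICs: h(0) = 0, h′(0) = 0, h′′(0) = 0, h′′′(0) = -24, h′′′′(0) = 0.

f: a_k = 0, -3, 0, 9, 0, -243/5, 0, …
g: a_k = 0, 4, 0, -64/3, 0, 1024/5, 0, …
Sym-product of L_f,L_g gives L₀ (≤ ord 4).
Integrate: L := L₀·Dx.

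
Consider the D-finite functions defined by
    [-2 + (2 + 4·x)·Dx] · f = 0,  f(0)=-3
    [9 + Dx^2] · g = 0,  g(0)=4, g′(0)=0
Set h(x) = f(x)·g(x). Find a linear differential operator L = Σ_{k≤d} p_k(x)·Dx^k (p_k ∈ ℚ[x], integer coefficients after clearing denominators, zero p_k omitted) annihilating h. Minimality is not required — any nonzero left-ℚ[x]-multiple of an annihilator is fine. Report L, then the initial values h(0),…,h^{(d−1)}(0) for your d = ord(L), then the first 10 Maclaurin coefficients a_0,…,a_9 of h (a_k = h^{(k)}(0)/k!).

L = (12 + 36·x + 36·x^2) + (-2 - 4·x)·Dx + (1 + 4·x + 4·x^2)·Dx^2  (order 2).
h: a_k = -12, -12, 60, 48, -60, -24, 72/5, 72/5, -468/35, 456/35, …
ICs: h(0) = -12, h′(0) = -12.

f: a_k = -3, -3, 3/2, -3/2, 15/8, -21/8, 63/16, -99/16, 1287/128, -2145/128, …
g: a_k = 4, 0, -18, 0, 27/2, 0, -81/20, 0, 729/1120, 0, …
Sym-product of L_f,L_g gives L₀ (≤ ord 2).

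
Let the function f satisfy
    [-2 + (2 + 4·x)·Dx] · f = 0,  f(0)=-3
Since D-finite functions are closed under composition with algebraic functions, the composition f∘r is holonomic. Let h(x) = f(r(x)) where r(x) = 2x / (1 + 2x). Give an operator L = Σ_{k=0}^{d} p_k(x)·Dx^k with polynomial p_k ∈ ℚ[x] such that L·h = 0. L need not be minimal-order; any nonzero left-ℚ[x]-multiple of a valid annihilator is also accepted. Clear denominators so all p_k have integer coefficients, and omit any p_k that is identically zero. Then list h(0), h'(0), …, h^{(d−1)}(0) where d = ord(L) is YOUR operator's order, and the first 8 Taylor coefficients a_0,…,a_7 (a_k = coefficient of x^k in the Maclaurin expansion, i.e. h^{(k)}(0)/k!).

f: a_k = -3, -3, 3/2, -3/2, 15/8, -21/8, 63/16, -99/16, …
L₀ from L_f via x↦r, Dx↦r'^{-1}Dx.
L = -2 + (1 + 8·x + 12·x^2)·Dx  (order 1).
h: a_k = -3, -6, 18, -60, 222, -900, 3924, -18072, …
ICs: h(0) = -3.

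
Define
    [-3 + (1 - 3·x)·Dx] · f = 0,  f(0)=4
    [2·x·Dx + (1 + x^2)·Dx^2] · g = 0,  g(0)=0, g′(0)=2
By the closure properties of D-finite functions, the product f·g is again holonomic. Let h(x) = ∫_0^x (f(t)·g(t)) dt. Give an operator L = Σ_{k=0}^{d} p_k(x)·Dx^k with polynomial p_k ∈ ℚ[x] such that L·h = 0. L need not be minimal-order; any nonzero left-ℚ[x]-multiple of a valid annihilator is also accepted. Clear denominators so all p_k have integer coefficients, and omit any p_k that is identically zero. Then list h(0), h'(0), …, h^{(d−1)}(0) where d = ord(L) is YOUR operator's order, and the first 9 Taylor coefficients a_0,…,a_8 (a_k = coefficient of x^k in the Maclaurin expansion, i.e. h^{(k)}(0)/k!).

f: a_k = 4, 12, 36, 108, 324, 972, 2916, 8748, 26244, …
g: a_k = 0, 2, 0, -2/3, 0, 2/5, 0, -2/7, 0, …
f·g: L₀ = L_f ⊗_s L_g, ord ≤ 1·2.
h=∫h₀ ⇒ L = L₀·Dx.
L = 6·x·Dx + (6 - 2·x + 12·x^2)·Dx^2 + (-1 + 3·x - x^2 + 3·x^3)·Dx^3  (order 3).
h: a_k = 0, 0, 4, 8, 52/3, 208/5, 1564/15, 9384/35, 24628/35, …
ICs: h(0) = 0, h′(0) = 0, h′′(0) = 8.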